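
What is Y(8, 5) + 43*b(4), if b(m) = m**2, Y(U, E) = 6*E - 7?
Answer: 711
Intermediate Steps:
Y(U, E) = -7 + 6*E
Y(8, 5) + 43*b(4) = (-7 + 6*5) + 43*4**2 = (-7 + 30) + 43*16 = 23 + 688 = 711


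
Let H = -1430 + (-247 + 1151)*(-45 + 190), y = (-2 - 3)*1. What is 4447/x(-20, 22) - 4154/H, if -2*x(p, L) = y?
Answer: 115308633/64825 ≈ 1778.8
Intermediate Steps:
y = -5 (y = -5*1 = -5)
x(p, L) = 5/2 (x(p, L) = -½*(-5) = 5/2)
H = 129650 (H = -1430 + 904*145 = -1430 + 131080 = 129650)
4447/x(-20, 22) - 4154/H = 4447/(5/2) - 4154/129650 = 4447*(⅖) - 4154*1/129650 = 8894/5 - 2077/64825 = 115308633/64825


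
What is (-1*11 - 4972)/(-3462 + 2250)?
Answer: 1661/404 ≈ 4.1114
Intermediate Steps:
(-1*11 - 4972)/(-3462 + 2250) = (-11 - 4972)/(-1212) = -4983*(-1/1212) = 1661/404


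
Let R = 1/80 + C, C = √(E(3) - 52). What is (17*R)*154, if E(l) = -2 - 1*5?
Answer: 1309/40 + 2618*I*√59 ≈ 32.725 + 20109.0*I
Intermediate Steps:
E(l) = -7 (E(l) = -2 - 5 = -7)
C = I*√59 (C = √(-7 - 52) = √(-59) = I*√59 ≈ 7.6811*I)
R = 1/80 + I*√59 ≈ 0.0125 + 7.6811*I
(17*R)*154 = (17*(1/80 + I*√59))*154 = (17/80 + 17*I*√59)*154 = 1309/40 + 2618*I*√59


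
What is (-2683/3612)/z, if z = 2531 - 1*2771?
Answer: 2683/866880 ≈ 0.0030950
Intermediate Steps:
z = -240 (z = 2531 - 2771 = -240)
(-2683/3612)/z = -2683/3612/(-240) = -2683*1/3612*(-1/240) = -2683/3612*(-1/240) = 2683/866880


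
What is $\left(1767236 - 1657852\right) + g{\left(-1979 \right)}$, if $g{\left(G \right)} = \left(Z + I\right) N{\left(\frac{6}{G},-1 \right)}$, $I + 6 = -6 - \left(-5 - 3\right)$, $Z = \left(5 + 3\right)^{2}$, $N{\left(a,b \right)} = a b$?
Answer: $\frac{216471296}{1979} \approx 1.0938 \cdot 10^{5}$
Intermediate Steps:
$Z = 64$ ($Z = 8^{2} = 64$)
$I = -4$ ($I = -6 - \left(1 - 3\right) = -6 - -2 = -6 + \left(-6 + 8\right) = -6 + 2 = -4$)
$g{\left(G \right)} = - \frac{360}{G}$ ($g{\left(G \right)} = \left(64 - 4\right) \frac{6}{G} \left(-1\right) = 60 \left(- \frac{6}{G}\right) = - \frac{360}{G}$)
$\left(1767236 - 1657852\right) + g{\left(-1979 \right)} = \left(1767236 - 1657852\right) - \frac{360}{-1979} = 109384 - - \frac{360}{1979} = 109384 + \frac{360}{1979} = \frac{216471296}{1979}$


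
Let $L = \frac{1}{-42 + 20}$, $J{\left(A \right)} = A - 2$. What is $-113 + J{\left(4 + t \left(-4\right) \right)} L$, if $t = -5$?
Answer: $-114$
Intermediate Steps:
$J{\left(A \right)} = -2 + A$
$L = - \frac{1}{22}$ ($L = \frac{1}{-22} = - \frac{1}{22} \approx -0.045455$)
$-113 + J{\left(4 + t \left(-4\right) \right)} L = -113 + \left(-2 + \left(4 - -20\right)\right) \left(- \frac{1}{22}\right) = -113 + \left(-2 + \left(4 + 20\right)\right) \left(- \frac{1}{22}\right) = -113 + \left(-2 + 24\right) \left(- \frac{1}{22}\right) = -113 + 22 \left(- \frac{1}{22}\right) = -113 - 1 = -114$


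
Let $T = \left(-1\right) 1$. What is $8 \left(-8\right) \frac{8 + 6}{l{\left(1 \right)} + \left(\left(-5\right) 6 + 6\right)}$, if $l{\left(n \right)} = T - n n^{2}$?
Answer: $\frac{448}{13} \approx 34.462$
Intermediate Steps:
$T = -1$
$l{\left(n \right)} = -1 - n^{3}$ ($l{\left(n \right)} = -1 - n n^{2} = -1 - n^{3}$)
$8 \left(-8\right) \frac{8 + 6}{l{\left(1 \right)} + \left(\left(-5\right) 6 + 6\right)} = 8 \left(-8\right) \frac{8 + 6}{\left(-1 - 1^{3}\right) + \left(\left(-5\right) 6 + 6\right)} = - 64 \frac{14}{\left(-1 - 1\right) + \left(-30 + 6\right)} = - 64 \frac{14}{\left(-1 - 1\right) - 24} = - 64 \frac{14}{-2 - 24} = - 64 \frac{14}{-26} = - 64 \cdot 14 \left(- \frac{1}{26}\right) = \left(-64\right) \left(- \frac{7}{13}\right) = \frac{448}{13}$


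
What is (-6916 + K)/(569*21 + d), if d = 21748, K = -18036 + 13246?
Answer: -11706/33697 ≈ -0.34739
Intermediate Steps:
K = -4790
(-6916 + K)/(569*21 + d) = (-6916 - 4790)/(569*21 + 21748) = -11706/(11949 + 21748) = -11706/33697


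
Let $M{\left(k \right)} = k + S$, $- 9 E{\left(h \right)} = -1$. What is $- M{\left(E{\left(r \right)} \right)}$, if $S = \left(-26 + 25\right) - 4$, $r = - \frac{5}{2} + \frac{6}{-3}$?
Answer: $\frac{44}{9} \approx 4.8889$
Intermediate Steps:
$r = - \frac{9}{2}$ ($r = \left(-5\right) \frac{1}{2} + 6 \left(- \frac{1}{3}\right) = - \frac{5}{2} - 2 = - \frac{9}{2} \approx -4.5$)
$E{\left(h \right)} = \frac{1}{9}$ ($E{\left(h \right)} = \left(- \frac{1}{9}\right) \left(-1\right) = \frac{1}{9}$)
$S = -5$ ($S = -1 - 4 = -5$)
$M{\left(k \right)} = -5 + k$ ($M{\left(k \right)} = k - 5 = -5 + k$)
$- M{\left(E{\left(r \right)} \right)} = - (-5 + \frac{1}{9}) = \left(-1\right) \left(- \frac{44}{9}\right) = \frac{44}{9}$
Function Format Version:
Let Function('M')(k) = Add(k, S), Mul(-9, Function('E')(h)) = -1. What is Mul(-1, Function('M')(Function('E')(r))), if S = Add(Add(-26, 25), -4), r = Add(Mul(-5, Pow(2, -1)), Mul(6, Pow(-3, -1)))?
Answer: Rational(44, 9) ≈ 4.8889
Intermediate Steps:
r = Rational(-9, 2) (r = Add(Mul(-5, Rational(1, 2)), Mul(6, Rational(-1, 3))) = Add(Rational(-5, 2), -2) = Rational(-9, 2) ≈ -4.5000)
Function('E')(h) = Rational(1, 9) (Function('E')(h) = Mul(Rational(-1, 9), -1) = Rational(1, 9))
S = -5 (S = Add(-1, -4) = -5)
Function('M')(k) = Add(-5, k) (Function('M')(k) = Add(k, -5) = Add(-5, k))
Mul(-1, Function('M')(Function('E')(r))) = Mul(-1, Add(-5, Rational(1, 9))) = Mul(-1, Rational(-44, 9)) = Rational(44, 9)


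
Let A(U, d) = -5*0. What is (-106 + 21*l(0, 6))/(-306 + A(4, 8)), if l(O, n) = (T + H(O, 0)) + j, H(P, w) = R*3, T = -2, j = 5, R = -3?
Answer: 116/153 ≈ 0.75817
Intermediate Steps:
H(P, w) = -9 (H(P, w) = -3*3 = -9)
A(U, d) = 0
l(O, n) = -6 (l(O, n) = (-2 - 9) + 5 = -11 + 5 = -6)
(-106 + 21*l(0, 6))/(-306 + A(4, 8)) = (-106 + 21*(-6))/(-306 + 0) = (-106 - 126)/(-306) = -232*(-1/306) = 116/153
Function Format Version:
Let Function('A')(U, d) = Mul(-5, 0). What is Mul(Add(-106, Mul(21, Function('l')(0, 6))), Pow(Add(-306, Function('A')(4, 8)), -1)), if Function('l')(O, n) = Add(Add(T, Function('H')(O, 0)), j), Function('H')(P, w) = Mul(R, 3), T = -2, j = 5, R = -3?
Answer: Rational(116, 153) ≈ 0.75817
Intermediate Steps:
Function('H')(P, w) = -9 (Function('H')(P, w) = Mul(-3, 3) = -9)
Function('A')(U, d) = 0
Function('l')(O, n) = -6 (Function('l')(O, n) = Add(Add(-2, -9), 5) = Add(-11, 5) = -6)
Mul(Add(-106, Mul(21, Function('l')(0, 6))), Pow(Add(-306, Function('A')(4, 8)), -1)) = Mul(Add(-106, Mul(21, -6)), Pow(Add(-306, 0), -1)) = Mul(Add(-106, -126), Pow(-306, -1)) = Mul(-232, Rational(-1, 306)) = Rational(116, 153)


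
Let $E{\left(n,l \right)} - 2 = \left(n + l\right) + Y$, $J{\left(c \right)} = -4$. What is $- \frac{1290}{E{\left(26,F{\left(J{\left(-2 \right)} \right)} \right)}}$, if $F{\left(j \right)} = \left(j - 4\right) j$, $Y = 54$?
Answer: $- \frac{215}{19} \approx -11.316$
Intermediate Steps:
$F{\left(j \right)} = j \left(-4 + j\right)$ ($F{\left(j \right)} = \left(j - 4\right) j = \left(-4 + j\right) j = j \left(-4 + j\right)$)
$E{\left(n,l \right)} = 56 + l + n$ ($E{\left(n,l \right)} = 2 + \left(\left(n + l\right) + 54\right) = 2 + \left(\left(l + n\right) + 54\right) = 2 + \left(54 + l + n\right) = 56 + l + n$)
$- \frac{1290}{E{\left(26,F{\left(J{\left(-2 \right)} \right)} \right)}} = - \frac{1290}{56 - 4 \left(-4 - 4\right) + 26} = - \frac{1290}{56 - -32 + 26} = - \frac{1290}{56 + 32 + 26} = - \frac{1290}{114} = \left(-1290\right) \frac{1}{114} = - \frac{215}{19}$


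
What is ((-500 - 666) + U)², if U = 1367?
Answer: 40401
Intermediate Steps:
((-500 - 666) + U)² = ((-500 - 666) + 1367)² = (-1166 + 1367)² = 201² = 40401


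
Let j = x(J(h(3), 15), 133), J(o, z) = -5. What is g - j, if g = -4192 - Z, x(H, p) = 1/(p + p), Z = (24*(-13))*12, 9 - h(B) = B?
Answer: -119169/266 ≈ -448.00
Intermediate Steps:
h(B) = 9 - B
Z = -3744 (Z = -312*12 = -3744)
x(H, p) = 1/(2*p)
g = -448 (g = -4192 - 1*(-3744) = -4192 + 3744 = -448)
j = 1/266 (j = (½)/133 = (½)*(1/133) = 1/266 ≈ 0.0037594)
g - j = -448 - 1*1/266 = -448 - 1/266 = -119169/266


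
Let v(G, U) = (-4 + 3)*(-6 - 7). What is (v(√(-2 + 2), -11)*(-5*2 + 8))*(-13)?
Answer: 338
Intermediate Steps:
v(G, U) = 13 (v(G, U) = -1*(-13) = 13)
(v(√(-2 + 2), -11)*(-5*2 + 8))*(-13) = (13*(-5*2 + 8))*(-13) = (13*(-10 + 8))*(-13) = (13*(-2))*(-13) = -26*(-13) = 338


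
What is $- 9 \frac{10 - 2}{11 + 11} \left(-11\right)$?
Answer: $36$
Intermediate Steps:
$- 9 \frac{10 - 2}{11 + 11} \left(-11\right) = - 9 \cdot \frac{8}{22} \left(-11\right) = - 9 \cdot 8 \cdot \frac{1}{22} \left(-11\right) = \left(-9\right) \frac{4}{11} \left(-11\right) = \left(- \frac{36}{11}\right) \left(-11\right) = 36$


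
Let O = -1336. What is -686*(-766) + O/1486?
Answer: 390428000/743 ≈ 5.2548e+5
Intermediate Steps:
-686*(-766) + O/1486 = -686*(-766) - 1336/1486 = 525476 - 1336*1/1486 = 525476 - 668/743 = 390428000/743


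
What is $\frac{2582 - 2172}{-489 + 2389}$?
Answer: $\frac{41}{190} \approx 0.21579$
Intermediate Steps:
$\frac{2582 - 2172}{-489 + 2389} = \frac{410}{1900} = 410 \cdot \frac{1}{1900} = \frac{41}{190}$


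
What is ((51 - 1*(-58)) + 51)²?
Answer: 25600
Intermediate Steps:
((51 - 1*(-58)) + 51)² = ((51 + 58) + 51)² = (109 + 51)² = 160² = 25600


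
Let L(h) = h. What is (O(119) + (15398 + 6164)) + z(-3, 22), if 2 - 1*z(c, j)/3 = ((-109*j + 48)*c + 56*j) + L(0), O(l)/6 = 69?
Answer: -2864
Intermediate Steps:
O(l) = 414 (O(l) = 6*69 = 414)
z(c, j) = 6 - 168*j - 3*c*(48 - 109*j) (z(c, j) = 6 - 3*(((-109*j + 48)*c + 56*j) + 0) = 6 - 3*(((48 - 109*j)*c + 56*j) + 0) = 6 - 3*((c*(48 - 109*j) + 56*j) + 0) = 6 - 3*((56*j + c*(48 - 109*j)) + 0) = 6 - 3*(56*j + c*(48 - 109*j)) = 6 + (-168*j - 3*c*(48 - 109*j)) = 6 - 168*j - 3*c*(48 - 109*j))
(O(119) + (15398 + 6164)) + z(-3, 22) = (414 + (15398 + 6164)) + (6 - 168*22 - 144*(-3) + 327*(-3)*22) = (414 + 21562) + (6 - 3696 + 432 - 21582) = 21976 - 24840 = -2864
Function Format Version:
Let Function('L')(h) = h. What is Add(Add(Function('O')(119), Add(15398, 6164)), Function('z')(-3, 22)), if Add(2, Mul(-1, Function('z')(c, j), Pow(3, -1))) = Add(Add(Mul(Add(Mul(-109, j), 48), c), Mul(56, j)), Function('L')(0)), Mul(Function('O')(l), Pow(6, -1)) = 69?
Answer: -2864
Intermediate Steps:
Function('O')(l) = 414 (Function('O')(l) = Mul(6, 69) = 414)
Function('z')(c, j) = Add(6, Mul(-168, j), Mul(-3, c, Add(48, Mul(-109, j)))) (Function('z')(c, j) = Add(6, Mul(-3, Add(Add(Mul(Add(Mul(-109, j), 48), c), Mul(56, j)), 0))) = Add(6, Mul(-3, Add(Add(Mul(Add(48, Mul(-109, j)), c), Mul(56, j)), 0))) = Add(6, Mul(-3, Add(Add(Mul(c, Add(48, Mul(-109, j))), Mul(56, j)), 0))) = Add(6, Mul(-3, Add(Add(Mul(56, j), Mul(c, Add(48, Mul(-109, j)))), 0))) = Add(6, Mul(-3, Add(Mul(56, j), Mul(c, Add(48, Mul(-109, j)))))) = Add(6, Add(Mul(-168, j), Mul(-3, c, Add(48, Mul(-109, j))))) = Add(6, Mul(-168, j), Mul(-3, c, Add(48, Mul(-109, j)))))
Add(Add(Function('O')(119), Add(15398, 6164)), Function('z')(-3, 22)) = Add(Add(414, Add(15398, 6164)), Add(6, Mul(-168, 22), Mul(-144, -3), Mul(327, -3, 22))) = Add(Add(414, 21562), Add(6, -3696, 432, -21582)) = Add(21976, -24840) = -2864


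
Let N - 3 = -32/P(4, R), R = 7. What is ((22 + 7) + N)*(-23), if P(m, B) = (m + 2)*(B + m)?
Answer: -23920/33 ≈ -724.85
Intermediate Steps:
P(m, B) = (2 + m)*(B + m)
N = 83/33 (N = 3 - 32/(4² + 2*7 + 2*4 + 7*4) = 3 - 32/(16 + 14 + 8 + 28) = 3 - 32/66 = 3 - 32*1/66 = 3 - 16/33 = 83/33 ≈ 2.5152)
((22 + 7) + N)*(-23) = ((22 + 7) + 83/33)*(-23) = (29 + 83/33)*(-23) = (1040/33)*(-23) = -23920/33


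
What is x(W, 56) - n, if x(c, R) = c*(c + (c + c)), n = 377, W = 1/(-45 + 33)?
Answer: -18095/48 ≈ -376.98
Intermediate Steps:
W = -1/12 (W = 1/(-12) = -1/12 ≈ -0.083333)
x(c, R) = 3*c² (x(c, R) = c*(c + 2*c) = c*(3*c) = 3*c²)
x(W, 56) - n = 3*(-1/12)² - 1*377 = 3*(1/144) - 377 = 1/48 - 377 = -18095/48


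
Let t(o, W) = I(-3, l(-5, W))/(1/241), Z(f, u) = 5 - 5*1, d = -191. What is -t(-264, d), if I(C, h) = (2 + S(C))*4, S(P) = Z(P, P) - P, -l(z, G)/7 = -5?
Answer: -4820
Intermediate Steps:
l(z, G) = 35 (l(z, G) = -7*(-5) = 35)
Z(f, u) = 0 (Z(f, u) = 5 - 5 = 0)
S(P) = -P (S(P) = 0 - P = -P)
I(C, h) = 8 - 4*C (I(C, h) = (2 - C)*4 = 8 - 4*C)
t(o, W) = 4820 (t(o, W) = (8 - 4*(-3))/(1/241) = (8 + 12)/(1/241) = 20*241 = 4820)
-t(-264, d) = -1*4820 = -4820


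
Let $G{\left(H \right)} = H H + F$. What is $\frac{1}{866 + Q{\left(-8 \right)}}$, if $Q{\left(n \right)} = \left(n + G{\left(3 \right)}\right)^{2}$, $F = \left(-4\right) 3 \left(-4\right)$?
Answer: $\frac{1}{3267} \approx 0.00030609$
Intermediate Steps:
$F = 48$ ($F = \left(-12\right) \left(-4\right) = 48$)
$G{\left(H \right)} = 48 + H^{2}$ ($G{\left(H \right)} = H H + 48 = H^{2} + 48 = 48 + H^{2}$)
$Q{\left(n \right)} = \left(57 + n\right)^{2}$ ($Q{\left(n \right)} = \left(n + \left(48 + 3^{2}\right)\right)^{2} = \left(n + \left(48 + 9\right)\right)^{2} = \left(n + 57\right)^{2} = \left(57 + n\right)^{2}$)
$\frac{1}{866 + Q{\left(-8 \right)}} = \frac{1}{866 + \left(57 - 8\right)^{2}} = \frac{1}{866 + 49^{2}} = \frac{1}{866 + 2401} = \frac{1}{3267}$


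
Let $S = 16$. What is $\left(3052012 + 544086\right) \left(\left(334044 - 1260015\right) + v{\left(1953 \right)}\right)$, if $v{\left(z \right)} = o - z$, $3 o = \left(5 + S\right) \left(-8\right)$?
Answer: $-3337107022040$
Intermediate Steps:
$o = -56$ ($o = \frac{\left(5 + 16\right) \left(-8\right)}{3} = \frac{21 \left(-8\right)}{3} = \frac{1}{3} \left(-168\right) = -56$)
$v{\left(z \right)} = -56 - z$
$\left(3052012 + 544086\right) \left(\left(334044 - 1260015\right) + v{\left(1953 \right)}\right) = \left(3052012 + 544086\right) \left(\left(334044 - 1260015\right) - 2009\right) = 3596098 \left(-925971 - 2009\right) = 3596098 \left(-927980\right) = -3337107022040$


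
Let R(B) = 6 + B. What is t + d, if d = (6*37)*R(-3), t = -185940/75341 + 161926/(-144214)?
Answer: 73441085171/110869663 ≈ 662.41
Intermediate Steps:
t = -398110387/110869663 (t = -185940*1/75341 + 161926*(-1/144214) = -185940/75341 - 80963/72107 = -398110387/110869663 ≈ -3.5908)
d = 666 (d = (6*37)*(6 - 3) = 222*3 = 666)
t + d = -398110387/110869663 + 666 = 73441085171/110869663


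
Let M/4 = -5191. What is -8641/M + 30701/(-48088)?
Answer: -55486789/249624808 ≈ -0.22228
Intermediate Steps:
M = -20764 (M = 4*(-5191) = -20764)
-8641/M + 30701/(-48088) = -8641/(-20764) + 30701/(-48088) = -8641*(-1/20764) + 30701*(-1/48088) = 8641/20764 - 30701/48088 = -55486789/249624808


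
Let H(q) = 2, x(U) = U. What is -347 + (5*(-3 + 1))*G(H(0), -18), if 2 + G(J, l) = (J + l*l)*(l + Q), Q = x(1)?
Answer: 55093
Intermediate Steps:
Q = 1
G(J, l) = -2 + (1 + l)*(J + l**2) (G(J, l) = -2 + (J + l*l)*(l + 1) = -2 + (J + l**2)*(1 + l) = -2 + (1 + l)*(J + l**2))
-347 + (5*(-3 + 1))*G(H(0), -18) = -347 + (5*(-3 + 1))*(-2 + 2 + (-18)**2 + (-18)**3 + 2*(-18)) = -347 + (5*(-2))*(-2 + 2 + 324 - 5832 - 36) = -347 - 10*(-5544) = -347 + 55440 = 55093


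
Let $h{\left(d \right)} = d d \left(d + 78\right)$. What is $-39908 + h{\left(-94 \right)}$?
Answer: $-181284$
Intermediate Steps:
$h{\left(d \right)} = d^{2} \left(78 + d\right)$
$-39908 + h{\left(-94 \right)} = -39908 + \left(-94\right)^{2} \left(78 - 94\right) = -39908 + 8836 \left(-16\right) = -39908 - 141376 = -181284$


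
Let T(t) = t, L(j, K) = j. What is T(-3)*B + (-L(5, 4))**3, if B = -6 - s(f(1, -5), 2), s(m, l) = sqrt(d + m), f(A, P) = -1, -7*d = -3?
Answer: -107 + 6*I*sqrt(7)/7 ≈ -107.0 + 2.2678*I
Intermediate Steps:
d = 3/7 (d = -1/7*(-3) = 3/7 ≈ 0.42857)
s(m, l) = sqrt(3/7 + m)
B = -6 - 2*I*sqrt(7)/7 (B = -6 - sqrt(21 + 49*(-1))/7 = -6 - sqrt(21 - 49)/7 = -6 - sqrt(-28)/7 = -6 - 2*I*sqrt(7)/7 ≈ -6.0 - 0.75593*I)
T(-3)*B + (-L(5, 4))**3 = -3*(-6 - 2*I*sqrt(7)/7) + (-1*5)**3 = (18 + 6*I*sqrt(7)/7) + (-5)**3 = (18 + 6*I*sqrt(7)/7) - 125 = -107 + 6*I*sqrt(7)/7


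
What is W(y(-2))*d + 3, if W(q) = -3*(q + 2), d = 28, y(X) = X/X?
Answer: -249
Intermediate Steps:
y(X) = 1
W(q) = -6 - 3*q (W(q) = -3*(2 + q) = -6 - 3*q)
W(y(-2))*d + 3 = (-6 - 3*1)*28 + 3 = (-6 - 3)*28 + 3 = -9*28 + 3 = -252 + 3 = -249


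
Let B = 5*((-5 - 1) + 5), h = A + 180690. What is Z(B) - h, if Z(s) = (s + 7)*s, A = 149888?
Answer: -330588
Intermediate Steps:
h = 330578 (h = 149888 + 180690 = 330578)
B = -5 (B = 5*(-6 + 5) = 5*(-1) = -5)
Z(s) = s*(7 + s) (Z(s) = (7 + s)*s = s*(7 + s))
Z(B) - h = -5*(7 - 5) - 1*330578 = -5*2 - 330578 = -10 - 330578 = -330588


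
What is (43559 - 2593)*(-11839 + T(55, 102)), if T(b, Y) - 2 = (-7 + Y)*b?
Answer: -270867192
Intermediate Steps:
T(b, Y) = 2 + b*(-7 + Y) (T(b, Y) = 2 + (-7 + Y)*b = 2 + b*(-7 + Y))
(43559 - 2593)*(-11839 + T(55, 102)) = (43559 - 2593)*(-11839 + (2 - 7*55 + 102*55)) = 40966*(-11839 + (2 - 385 + 5610)) = 40966*(-11839 + 5227) = 40966*(-6612) = -270867192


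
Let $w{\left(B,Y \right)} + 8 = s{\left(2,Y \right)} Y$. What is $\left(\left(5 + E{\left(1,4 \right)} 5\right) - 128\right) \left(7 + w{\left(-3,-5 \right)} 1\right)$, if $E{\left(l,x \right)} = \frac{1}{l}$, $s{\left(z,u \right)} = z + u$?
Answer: $-1652$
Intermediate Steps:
$s{\left(z,u \right)} = u + z$
$w{\left(B,Y \right)} = -8 + Y \left(2 + Y\right)$ ($w{\left(B,Y \right)} = -8 + \left(Y + 2\right) Y = -8 + \left(2 + Y\right) Y = -8 + Y \left(2 + Y\right)$)
$\left(\left(5 + E{\left(1,4 \right)} 5\right) - 128\right) \left(7 + w{\left(-3,-5 \right)} 1\right) = \left(\left(5 + 1^{-1} \cdot 5\right) - 128\right) \left(7 + \left(-8 - 5 \left(2 - 5\right)\right) 1\right) = \left(\left(5 + 1 \cdot 5\right) - 128\right) \left(7 + \left(-8 - -15\right) 1\right) = \left(\left(5 + 5\right) - 128\right) \left(7 + \left(-8 + 15\right) 1\right) = \left(10 - 128\right) \left(7 + 7 \cdot 1\right) = - 118 \left(7 + 7\right) = \left(-118\right) 14 = -1652$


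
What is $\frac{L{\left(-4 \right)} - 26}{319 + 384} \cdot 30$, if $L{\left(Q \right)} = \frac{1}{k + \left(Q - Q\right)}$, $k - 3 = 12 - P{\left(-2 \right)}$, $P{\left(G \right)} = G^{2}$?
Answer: $- \frac{450}{407} \approx -1.1057$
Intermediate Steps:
$k = 11$ ($k = 3 + \left(12 - \left(-2\right)^{2}\right) = 3 + \left(12 - 4\right) = 3 + 8 = 11$)
$L{\left(Q \right)} = \frac{1}{11}$ ($L{\left(Q \right)} = \frac{1}{11 + \left(Q - Q\right)} = \frac{1}{11 + 0} = \frac{1}{11}$)
$\frac{L{\left(-4 \right)} - 26}{319 + 384} \cdot 30 = \frac{\frac{1}{11} - 26}{319 + 384} \cdot 30 = \frac{\frac{1}{11} - 26}{703} \cdot 30 = \left(- \frac{285}{11}\right) \frac{1}{703} \cdot 30 = \left(- \frac{15}{407}\right) 30 = - \frac{450}{407}$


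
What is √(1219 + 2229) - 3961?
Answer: -3961 + 2*√862 ≈ -3902.3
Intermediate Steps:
√(1219 + 2229) - 3961 = √3448 - 3961 = 2*√862 - 3961 = -3961 + 2*√862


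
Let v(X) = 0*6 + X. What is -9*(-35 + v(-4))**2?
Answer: -13689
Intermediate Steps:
v(X) = X (v(X) = 0 + X = X)
-9*(-35 + v(-4))**2 = -9*(-35 - 4)**2 = -9*(-39)**2 = -9*1521 = -13689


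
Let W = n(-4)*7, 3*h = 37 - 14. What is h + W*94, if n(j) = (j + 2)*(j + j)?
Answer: 31607/3 ≈ 10536.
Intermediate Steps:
n(j) = 2*j*(2 + j) (n(j) = (2 + j)*(2*j) = 2*j*(2 + j))
h = 23/3 (h = (37 - 14)/3 = (1/3)*23 = 23/3 ≈ 7.6667)
W = 112 (W = (2*(-4)*(2 - 4))*7 = (2*(-4)*(-2))*7 = 16*7 = 112)
h + W*94 = 23/3 + 112*94 = 23/3 + 10528 = 31607/3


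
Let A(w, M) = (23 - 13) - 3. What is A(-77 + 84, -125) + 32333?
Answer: 32340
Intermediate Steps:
A(w, M) = 7 (A(w, M) = 10 - 3 = 7)
A(-77 + 84, -125) + 32333 = 7 + 32333 = 32340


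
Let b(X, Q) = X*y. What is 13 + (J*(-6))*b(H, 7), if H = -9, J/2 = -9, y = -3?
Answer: 2929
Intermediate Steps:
J = -18 (J = 2*(-9) = -18)
b(X, Q) = -3*X (b(X, Q) = X*(-3) = -3*X)
13 + (J*(-6))*b(H, 7) = 13 + (-18*(-6))*(-3*(-9)) = 13 + 108*27 = 13 + 2916 = 2929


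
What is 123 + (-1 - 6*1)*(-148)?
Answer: 1159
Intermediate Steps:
123 + (-1 - 6*1)*(-148) = 123 + (-1 - 6)*(-148) = 123 - 7*(-148) = 123 + 1036 = 1159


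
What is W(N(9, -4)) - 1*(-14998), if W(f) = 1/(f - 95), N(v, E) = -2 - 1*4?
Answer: 1514797/101 ≈ 14998.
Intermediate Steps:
N(v, E) = -6 (N(v, E) = -2 - 4 = -6)
W(f) = 1/(-95 + f)
W(N(9, -4)) - 1*(-14998) = 1/(-95 - 6) - 1*(-14998) = 1/(-101) + 14998 = -1/101 + 14998 = 1514797/101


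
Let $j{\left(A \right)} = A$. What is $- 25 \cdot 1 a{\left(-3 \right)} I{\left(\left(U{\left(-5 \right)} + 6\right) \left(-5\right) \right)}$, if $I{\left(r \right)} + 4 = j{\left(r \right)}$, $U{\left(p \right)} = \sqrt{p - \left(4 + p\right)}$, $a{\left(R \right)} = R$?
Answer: $-2550 - 750 i \approx -2550.0 - 750.0 i$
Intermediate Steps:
$U{\left(p \right)} = 2 i$ ($U{\left(p \right)} = \sqrt{-4} = 2 i$)
$I{\left(r \right)} = -4 + r$
$- 25 \cdot 1 a{\left(-3 \right)} I{\left(\left(U{\left(-5 \right)} + 6\right) \left(-5\right) \right)} = - 25 \cdot 1 \left(-3\right) \left(-4 + \left(2 i + 6\right) \left(-5\right)\right) = \left(-25\right) \left(-3\right) \left(-4 + \left(6 + 2 i\right) \left(-5\right)\right) = 75 \left(-4 - \left(30 + 10 i\right)\right) = 75 \left(-34 - 10 i\right) = -2550 - 750 i$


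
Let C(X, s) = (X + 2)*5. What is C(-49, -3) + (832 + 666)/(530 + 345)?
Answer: -29161/125 ≈ -233.29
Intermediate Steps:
C(X, s) = 10 + 5*X (C(X, s) = (2 + X)*5 = 10 + 5*X)
C(-49, -3) + (832 + 666)/(530 + 345) = (10 + 5*(-49)) + (832 + 666)/(530 + 345) = (10 - 245) + 1498/875 = -235 + 1498*(1/875) = -235 + 214/125 = -29161/125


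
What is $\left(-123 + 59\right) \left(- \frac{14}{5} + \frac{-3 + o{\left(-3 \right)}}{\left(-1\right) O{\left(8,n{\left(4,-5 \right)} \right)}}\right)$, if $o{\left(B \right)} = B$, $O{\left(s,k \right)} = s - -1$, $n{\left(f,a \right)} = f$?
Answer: $\frac{2048}{15} \approx 136.53$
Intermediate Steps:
$O{\left(s,k \right)} = 1 + s$ ($O{\left(s,k \right)} = s + 1 = 1 + s$)
$\left(-123 + 59\right) \left(- \frac{14}{5} + \frac{-3 + o{\left(-3 \right)}}{\left(-1\right) O{\left(8,n{\left(4,-5 \right)} \right)}}\right) = \left(-123 + 59\right) \left(- \frac{14}{5} + \frac{-3 - 3}{\left(-1\right) \left(1 + 8\right)}\right) = - 64 \left(\left(-14\right) \frac{1}{5} - \frac{6}{\left(-1\right) 9}\right) = - 64 \left(- \frac{14}{5} - \frac{6}{-9}\right) = - 64 \left(- \frac{14}{5} - - \frac{2}{3}\right) = - 64 \left(- \frac{14}{5} + \frac{2}{3}\right) = \left(-64\right) \left(- \frac{32}{15}\right) = \frac{2048}{15}$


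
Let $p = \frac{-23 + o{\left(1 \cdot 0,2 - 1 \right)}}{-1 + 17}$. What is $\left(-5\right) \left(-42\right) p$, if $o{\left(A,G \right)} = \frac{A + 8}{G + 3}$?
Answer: $- \frac{2205}{8} \approx -275.63$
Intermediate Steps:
$o{\left(A,G \right)} = \frac{8 + A}{3 + G}$
$p = - \frac{21}{16}$ ($p = \frac{-23 + \frac{8 + 1 \cdot 0}{3 + \left(2 - 1\right)}}{-1 + 17} = \frac{-23 + \frac{8 + 0}{3 + 1}}{16} = \left(-23 + \frac{1}{4} \cdot 8\right) \frac{1}{16} = \left(-23 + 2\right) \frac{1}{16} = \left(-21\right) \frac{1}{16} = - \frac{21}{16} \approx -1.3125$)
$\left(-5\right) \left(-42\right) p = \left(-5\right) \left(-42\right) \left(- \frac{21}{16}\right) = 210 \left(- \frac{21}{16}\right) = - \frac{2205}{8}$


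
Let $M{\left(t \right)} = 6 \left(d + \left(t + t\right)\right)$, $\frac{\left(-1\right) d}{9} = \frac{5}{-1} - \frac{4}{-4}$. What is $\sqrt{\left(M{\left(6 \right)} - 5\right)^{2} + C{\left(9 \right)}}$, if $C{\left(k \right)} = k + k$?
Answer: $\sqrt{80107} \approx 283.03$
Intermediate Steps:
$C{\left(k \right)} = 2 k$
$d = 36$ ($d = - 9 \left(\frac{5}{-1} - \frac{4}{-4}\right) = - 9 \left(5 \left(-1\right) - -1\right) = - 9 \left(-5 + 1\right) = \left(-9\right) \left(-4\right) = 36$)
$M{\left(t \right)} = 216 + 12 t$ ($M{\left(t \right)} = 6 \left(36 + \left(t + t\right)\right) = 6 \left(36 + 2 t\right) = 216 + 12 t$)
$\sqrt{\left(M{\left(6 \right)} - 5\right)^{2} + C{\left(9 \right)}} = \sqrt{\left(\left(216 + 12 \cdot 6\right) - 5\right)^{2} + 2 \cdot 9} = \sqrt{\left(\left(216 + 72\right) - 5\right)^{2} + 18} = \sqrt{\left(288 - 5\right)^{2} + 18} = \sqrt{283^{2} + 18} = \sqrt{80089 + 18} = \sqrt{80107}$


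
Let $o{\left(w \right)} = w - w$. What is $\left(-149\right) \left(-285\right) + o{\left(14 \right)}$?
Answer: $42465$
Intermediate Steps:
$o{\left(w \right)} = 0$
$\left(-149\right) \left(-285\right) + o{\left(14 \right)} = \left(-149\right) \left(-285\right) + 0 = 42465 + 0 = 42465$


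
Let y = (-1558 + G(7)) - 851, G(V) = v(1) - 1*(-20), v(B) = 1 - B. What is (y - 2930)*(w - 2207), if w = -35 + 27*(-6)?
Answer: 12786876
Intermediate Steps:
G(V) = 20 (G(V) = (1 - 1*1) - 1*(-20) = (1 - 1) + 20 = 0 + 20 = 20)
w = -197 (w = -35 - 162 = -197)
y = -2389 (y = (-1558 + 20) - 851 = -1538 - 851 = -2389)
(y - 2930)*(w - 2207) = (-2389 - 2930)*(-197 - 2207) = -5319*(-2404) = 12786876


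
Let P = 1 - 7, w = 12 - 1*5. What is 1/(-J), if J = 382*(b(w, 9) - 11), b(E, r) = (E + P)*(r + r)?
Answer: -1/2674 ≈ -0.00037397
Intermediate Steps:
w = 7 (w = 12 - 5 = 7)
P = -6
b(E, r) = 2*r*(-6 + E) (b(E, r) = (E - 6)*(r + r) = (-6 + E)*(2*r) = 2*r*(-6 + E))
J = 2674 (J = 382*(2*9*(-6 + 7) - 11) = 382*(2*9*1 - 11) = 382*(18 - 11) = 382*7 = 2674)
1/(-J) = 1/(-1*2674) = 1/(-2674) = -1/2674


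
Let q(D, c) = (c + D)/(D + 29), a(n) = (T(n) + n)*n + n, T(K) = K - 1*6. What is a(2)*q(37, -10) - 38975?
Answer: -428734/11 ≈ -38976.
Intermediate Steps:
T(K) = -6 + K (T(K) = K - 6 = -6 + K)
a(n) = n + n*(-6 + 2*n) (a(n) = ((-6 + n) + n)*n + n = (-6 + 2*n)*n + n = n*(-6 + 2*n) + n = n + n*(-6 + 2*n))
q(D, c) = (D + c)/(29 + D)
a(2)*q(37, -10) - 38975 = (2*(-5 + 2*2))*((37 - 10)/(29 + 37)) - 38975 = (2*(-5 + 4))*(27/66) - 38975 = (2*(-1))*((1/66)*27) - 38975 = -2*9/22 - 38975 = -9/11 - 38975 = -428734/11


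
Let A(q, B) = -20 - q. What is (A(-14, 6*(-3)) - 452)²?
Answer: 209764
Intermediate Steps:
(A(-14, 6*(-3)) - 452)² = ((-20 - 1*(-14)) - 452)² = ((-20 + 14) - 452)² = (-6 - 452)² = (-458)² = 209764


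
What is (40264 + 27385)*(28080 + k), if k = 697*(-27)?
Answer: 626497389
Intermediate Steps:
k = -18819
(40264 + 27385)*(28080 + k) = (40264 + 27385)*(28080 - 18819) = 67649*9261 = 626497389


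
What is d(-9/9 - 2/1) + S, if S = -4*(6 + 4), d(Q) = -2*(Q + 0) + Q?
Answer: -37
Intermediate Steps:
d(Q) = -Q (d(Q) = -2*Q + Q = -Q)
S = -40 (S = -4*10 = -40)
d(-9/9 - 2/1) + S = -(-9/9 - 2/1) - 40 = -(-9*1/9 - 2*1) - 40 = -(-1 - 2) - 40 = -1*(-3) - 40 = 3 - 40 = -37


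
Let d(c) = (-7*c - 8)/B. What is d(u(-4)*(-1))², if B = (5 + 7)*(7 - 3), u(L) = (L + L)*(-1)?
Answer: 1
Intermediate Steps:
u(L) = -2*L (u(L) = (2*L)*(-1) = -2*L)
B = 48 (B = 12*4 = 48)
d(c) = -⅙ - 7*c/48 (d(c) = (-7*c - 8)/48 = (-8 - 7*c)*(1/48) = -⅙ - 7*c/48)
d(u(-4)*(-1))² = (-⅙ - 7*(-2*(-4))*(-1)/48)² = (-⅙ - 7*(-1)/6)² = (-⅙ - 7/48*(-8))² = (-⅙ + 7/6)² = 1² = 1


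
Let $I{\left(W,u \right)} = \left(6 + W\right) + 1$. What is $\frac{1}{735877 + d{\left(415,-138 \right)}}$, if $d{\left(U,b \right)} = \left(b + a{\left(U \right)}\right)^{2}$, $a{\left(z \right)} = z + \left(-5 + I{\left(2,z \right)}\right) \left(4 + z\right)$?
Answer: $\frac{1}{4550086} \approx 2.1978 \cdot 10^{-7}$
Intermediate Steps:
$I{\left(W,u \right)} = 7 + W$
$a{\left(z \right)} = 16 + 5 z$ ($a{\left(z \right)} = z + \left(-5 + \left(7 + 2\right)\right) \left(4 + z\right) = z + \left(-5 + 9\right) \left(4 + z\right) = z + 4 \left(4 + z\right) = z + \left(16 + 4 z\right) = 16 + 5 z$)
$d{\left(U,b \right)} = \left(16 + b + 5 U\right)^{2}$ ($d{\left(U,b \right)} = \left(b + \left(16 + 5 U\right)\right)^{2} = \left(16 + b + 5 U\right)^{2}$)
$\frac{1}{735877 + d{\left(415,-138 \right)}} = \frac{1}{735877 + \left(16 - 138 + 5 \cdot 415\right)^{2}} = \frac{1}{735877 + \left(16 - 138 + 2075\right)^{2}} = \frac{1}{735877 + 1953^{2}} = \frac{1}{735877 + 3814209} = \frac{1}{4550086}$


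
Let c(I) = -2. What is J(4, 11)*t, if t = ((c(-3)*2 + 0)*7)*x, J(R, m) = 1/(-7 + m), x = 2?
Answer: -14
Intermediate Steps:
t = -56 (t = ((-2*2 + 0)*7)*2 = ((-4 + 0)*7)*2 = -4*7*2 = -28*2 = -56)
J(4, 11)*t = -56/(-7 + 11) = -56/4 = (¼)*(-56) = -14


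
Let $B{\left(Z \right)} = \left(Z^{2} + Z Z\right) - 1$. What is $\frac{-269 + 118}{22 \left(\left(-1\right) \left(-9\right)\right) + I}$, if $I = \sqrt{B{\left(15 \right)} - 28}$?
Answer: $- \frac{29898}{38783} + \frac{151 \sqrt{421}}{38783} \approx -0.69102$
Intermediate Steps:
$B{\left(Z \right)} = -1 + 2 Z^{2}$ ($B{\left(Z \right)} = \left(Z^{2} + Z^{2}\right) - 1 = 2 Z^{2} - 1 = -1 + 2 Z^{2}$)
$I = \sqrt{421}$ ($I = \sqrt{\left(-1 + 2 \cdot 15^{2}\right) - 28} = \sqrt{\left(-1 + 2 \cdot 225\right) - 28} = \sqrt{\left(-1 + 450\right) - 28} = \sqrt{449 - 28} = \sqrt{421} \approx 20.518$)
$\frac{-269 + 118}{22 \left(\left(-1\right) \left(-9\right)\right) + I} = \frac{-269 + 118}{22 \left(\left(-1\right) \left(-9\right)\right) + \sqrt{421}} = - \frac{151}{22 \cdot 9 + \sqrt{421}} = - \frac{151}{198 + \sqrt{421}}$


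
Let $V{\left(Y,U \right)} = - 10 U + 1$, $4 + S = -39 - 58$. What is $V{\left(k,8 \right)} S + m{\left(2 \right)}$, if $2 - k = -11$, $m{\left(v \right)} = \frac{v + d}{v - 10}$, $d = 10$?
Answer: $\frac{15955}{2} \approx 7977.5$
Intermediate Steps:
$m{\left(v \right)} = \frac{10 + v}{-10 + v}$ ($m{\left(v \right)} = \frac{v + 10}{v - 10} = \frac{10 + v}{-10 + v}$)
$S = -101$ ($S = -4 - 97 = -101$)
$k = 13$ ($k = 2 - -11 = 2 + 11 = 13$)
$V{\left(Y,U \right)} = 1 - 10 U$
$V{\left(k,8 \right)} S + m{\left(2 \right)} = \left(1 - 80\right) \left(-101\right) + \frac{10 + 2}{-10 + 2} = \left(1 - 80\right) \left(-101\right) + \frac{1}{-8} \cdot 12 = \left(-79\right) \left(-101\right) - \frac{3}{2} = 7979 - \frac{3}{2} = \frac{15955}{2}$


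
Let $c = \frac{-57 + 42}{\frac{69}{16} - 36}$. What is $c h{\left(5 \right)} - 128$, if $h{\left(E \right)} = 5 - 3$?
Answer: $- \frac{21472}{169} \approx -127.05$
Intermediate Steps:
$h{\left(E \right)} = 2$ ($h{\left(E \right)} = 5 - 3 = 2$)
$c = \frac{80}{169}$ ($c = - \frac{15}{69 \cdot \frac{1}{16} - 36} = - \frac{15}{\frac{69}{16} - 36} = - \frac{15}{- \frac{507}{16}} = \left(-15\right) \left(- \frac{16}{507}\right) = \frac{80}{169} \approx 0.47337$)
$c h{\left(5 \right)} - 128 = \frac{80}{169} \cdot 2 - 128 = \frac{160}{169} - 128 = - \frac{21472}{169}$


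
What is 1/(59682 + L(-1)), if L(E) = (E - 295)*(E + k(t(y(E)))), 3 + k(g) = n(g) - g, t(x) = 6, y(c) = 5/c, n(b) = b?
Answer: 1/60866 ≈ 1.6430e-5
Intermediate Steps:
k(g) = -3 (k(g) = -3 + (g - g) = -3 + 0 = -3)
L(E) = (-295 + E)*(-3 + E) (L(E) = (E - 295)*(E - 3) = (-295 + E)*(-3 + E))
1/(59682 + L(-1)) = 1/(59682 + (885 + (-1)**2 - 298*(-1))) = 1/(59682 + (885 + 1 + 298)) = 1/(59682 + 1184) = 1/60866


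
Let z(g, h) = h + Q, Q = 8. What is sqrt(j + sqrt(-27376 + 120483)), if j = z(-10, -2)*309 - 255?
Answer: sqrt(1599 + sqrt(93107)) ≈ 43.636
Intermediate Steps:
z(g, h) = 8 + h (z(g, h) = h + 8 = 8 + h)
j = 1599 (j = (8 - 2)*309 - 255 = 6*309 - 255 = 1854 - 255 = 1599)
sqrt(j + sqrt(-27376 + 120483)) = sqrt(1599 + sqrt(-27376 + 120483)) = sqrt(1599 + sqrt(93107))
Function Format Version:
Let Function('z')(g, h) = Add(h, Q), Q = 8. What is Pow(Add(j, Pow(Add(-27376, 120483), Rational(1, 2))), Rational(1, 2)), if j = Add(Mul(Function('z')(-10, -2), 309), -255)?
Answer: Pow(Add(1599, Pow(93107, Rational(1, 2))), Rational(1, 2)) ≈ 43.636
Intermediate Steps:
Function('z')(g, h) = Add(8, h) (Function('z')(g, h) = Add(h, 8) = Add(8, h))
j = 1599 (j = Add(Mul(Add(8, -2), 309), -255) = Add(Mul(6, 309), -255) = Add(1854, -255) = 1599)
Pow(Add(j, Pow(Add(-27376, 120483), Rational(1, 2))), Rational(1, 2)) = Pow(Add(1599, Pow(Add(-27376, 120483), Rational(1, 2))), Rational(1, 2)) = Pow(Add(1599, Pow(93107, Rational(1, 2))), Rational(1, 2))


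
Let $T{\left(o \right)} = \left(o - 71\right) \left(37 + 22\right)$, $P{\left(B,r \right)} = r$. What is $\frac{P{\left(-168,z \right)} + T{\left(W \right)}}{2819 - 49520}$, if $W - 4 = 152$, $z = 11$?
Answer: $- \frac{5026}{46701} \approx -0.10762$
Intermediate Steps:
$W = 156$ ($W = 4 + 152 = 156$)
$T{\left(o \right)} = -4189 + 59 o$ ($T{\left(o \right)} = \left(-71 + o\right) 59 = -4189 + 59 o$)
$\frac{P{\left(-168,z \right)} + T{\left(W \right)}}{2819 - 49520} = \frac{11 + \left(-4189 + 59 \cdot 156\right)}{2819 - 49520} = \frac{11 + \left(-4189 + 9204\right)}{-46701} = \left(11 + 5015\right) \left(- \frac{1}{46701}\right) = 5026 \left(- \frac{1}{46701}\right) = - \frac{5026}{46701}$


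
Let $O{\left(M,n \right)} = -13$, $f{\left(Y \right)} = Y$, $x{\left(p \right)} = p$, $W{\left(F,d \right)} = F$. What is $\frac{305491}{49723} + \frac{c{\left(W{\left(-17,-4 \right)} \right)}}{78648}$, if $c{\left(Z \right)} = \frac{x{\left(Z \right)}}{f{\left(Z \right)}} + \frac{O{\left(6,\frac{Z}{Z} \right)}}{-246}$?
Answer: $\frac{5910471895585}{962011167984} \approx 6.1439$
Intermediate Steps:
$c{\left(Z \right)} = \frac{259}{246}$ ($c{\left(Z \right)} = \frac{Z}{Z} - \frac{13}{-246} = 1 - - \frac{13}{246} = 1 + \frac{13}{246} = \frac{259}{246}$)
$\frac{305491}{49723} + \frac{c{\left(W{\left(-17,-4 \right)} \right)}}{78648} = \frac{305491}{49723} + \frac{259}{246 \cdot 78648} = 305491 \cdot \frac{1}{49723} + \frac{259}{246} \cdot \frac{1}{78648} = \frac{305491}{49723} + \frac{259}{19347408} = \frac{5910471895585}{962011167984}$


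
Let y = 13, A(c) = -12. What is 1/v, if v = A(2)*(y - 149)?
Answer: 1/1632 ≈ 0.00061275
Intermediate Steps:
v = 1632 (v = -12*(13 - 149) = -12*(-136) = 1632)
1/v = 1/1632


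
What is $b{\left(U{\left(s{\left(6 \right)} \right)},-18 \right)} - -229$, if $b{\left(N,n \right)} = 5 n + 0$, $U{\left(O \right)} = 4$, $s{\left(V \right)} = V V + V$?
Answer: $139$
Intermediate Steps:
$s{\left(V \right)} = V + V^{2}$ ($s{\left(V \right)} = V^{2} + V = V + V^{2}$)
$b{\left(N,n \right)} = 5 n$
$b{\left(U{\left(s{\left(6 \right)} \right)},-18 \right)} - -229 = 5 \left(-18\right) - -229 = -90 + 229 = 139$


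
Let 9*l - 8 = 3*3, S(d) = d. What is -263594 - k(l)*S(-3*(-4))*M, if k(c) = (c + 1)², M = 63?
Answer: -809710/3 ≈ -2.6990e+5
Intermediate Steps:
l = 17/9 (l = 8/9 + (3*3)/9 = 8/9 + (⅑)*9 = 8/9 + 1 = 17/9 ≈ 1.8889)
k(c) = (1 + c)²
-263594 - k(l)*S(-3*(-4))*M = -263594 - (1 + 17/9)²*(-3*(-4))*63 = -263594 - (26/9)²*12*63 = -263594 - (676/81)*12*63 = -263594 - 2704*63/27 = -263594 - 1*18928/3 = -263594 - 18928/3 = -809710/3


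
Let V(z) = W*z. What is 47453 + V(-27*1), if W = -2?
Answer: 47507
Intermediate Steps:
V(z) = -2*z
47453 + V(-27*1) = 47453 - (-54) = 47453 - 2*(-27) = 47453 + 54 = 47507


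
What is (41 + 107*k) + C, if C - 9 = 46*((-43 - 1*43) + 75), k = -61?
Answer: -6983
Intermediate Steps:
C = -497 (C = 9 + 46*((-43 - 1*43) + 75) = 9 + 46*((-43 - 43) + 75) = 9 + 46*(-86 + 75) = 9 + 46*(-11) = 9 - 506 = -497)
(41 + 107*k) + C = (41 + 107*(-61)) - 497 = (41 - 6527) - 497 = -6486 - 497 = -6983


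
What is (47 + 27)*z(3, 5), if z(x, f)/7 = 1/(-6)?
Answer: -259/3 ≈ -86.333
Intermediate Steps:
z(x, f) = -7/6 (z(x, f) = 7/(-6) = 7*(-1/6) = -7/6)
(47 + 27)*z(3, 5) = (47 + 27)*(-7/6) = 74*(-7/6) = -259/3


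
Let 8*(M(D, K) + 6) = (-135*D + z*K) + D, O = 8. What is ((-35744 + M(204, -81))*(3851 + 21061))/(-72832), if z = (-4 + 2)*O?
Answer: 60730785/4552 ≈ 13342.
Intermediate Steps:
z = -16 (z = (-4 + 2)*8 = -2*8 = -16)
M(D, K) = -6 - 2*K - 67*D/4 (M(D, K) = -6 + ((-135*D - 16*K) + D)/8 = -6 + (-134*D - 16*K)/8 = -6 + (-2*K - 67*D/4) = -6 - 2*K - 67*D/4)
((-35744 + M(204, -81))*(3851 + 21061))/(-72832) = ((-35744 + (-6 - 2*(-81) - 67/4*204))*(3851 + 21061))/(-72832) = ((-35744 + (-6 + 162 - 3417))*24912)*(-1/72832) = ((-35744 - 3261)*24912)*(-1/72832) = -39005*24912*(-1/72832) = -971692560*(-1/72832) = 60730785/4552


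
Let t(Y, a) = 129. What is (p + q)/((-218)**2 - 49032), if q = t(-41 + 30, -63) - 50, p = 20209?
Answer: -5072/377 ≈ -13.454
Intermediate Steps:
q = 79 (q = 129 - 50 = 79)
(p + q)/((-218)**2 - 49032) = (20209 + 79)/((-218)**2 - 49032) = 20288/(47524 - 49032) = 20288/(-1508) = 20288*(-1/1508) = -5072/377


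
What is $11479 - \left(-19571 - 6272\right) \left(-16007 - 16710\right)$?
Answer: $-845493952$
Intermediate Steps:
$11479 - \left(-19571 - 6272\right) \left(-16007 - 16710\right) = 11479 - \left(-25843\right) \left(-32717\right) = 11479 - 845505431 = -845493952$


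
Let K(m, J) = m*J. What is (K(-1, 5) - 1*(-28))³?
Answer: 12167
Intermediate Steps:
K(m, J) = J*m
(K(-1, 5) - 1*(-28))³ = (5*(-1) - 1*(-28))³ = (-5 + 28)³ = 23³ = 12167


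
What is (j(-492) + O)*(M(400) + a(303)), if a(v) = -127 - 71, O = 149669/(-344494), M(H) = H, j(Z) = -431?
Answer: -15011284883/172247 ≈ -87150.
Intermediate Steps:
O = -149669/344494 (O = 149669*(-1/344494) = -149669/344494 ≈ -0.43446)
a(v) = -198
(j(-492) + O)*(M(400) + a(303)) = (-431 - 149669/344494)*(400 - 198) = -148626583/344494*202 = -15011284883/172247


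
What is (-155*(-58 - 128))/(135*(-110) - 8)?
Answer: -14415/7429 ≈ -1.9404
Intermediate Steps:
(-155*(-58 - 128))/(135*(-110) - 8) = (-155*(-186))/(-14850 - 8) = 28830/(-14858) = 28830*(-1/14858) = -14415/7429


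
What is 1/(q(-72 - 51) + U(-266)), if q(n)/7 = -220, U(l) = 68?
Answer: -1/1472 ≈ -0.00067935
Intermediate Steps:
q(n) = -1540 (q(n) = 7*(-220) = -1540)
1/(q(-72 - 51) + U(-266)) = 1/(-1540 + 68) = 1/(-1472) = -1/1472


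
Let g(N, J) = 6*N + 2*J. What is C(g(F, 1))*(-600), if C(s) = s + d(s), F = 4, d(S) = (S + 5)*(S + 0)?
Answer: -499200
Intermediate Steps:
d(S) = S*(5 + S) (d(S) = (5 + S)*S = S*(5 + S))
g(N, J) = 2*J + 6*N
C(s) = s + s*(5 + s)
C(g(F, 1))*(-600) = ((2*1 + 6*4)*(6 + (2*1 + 6*4)))*(-600) = ((2 + 24)*(6 + (2 + 24)))*(-600) = (26*(6 + 26))*(-600) = (26*32)*(-600) = 832*(-600) = -499200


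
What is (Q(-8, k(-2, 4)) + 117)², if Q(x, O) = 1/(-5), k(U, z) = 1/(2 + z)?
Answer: 341056/25 ≈ 13642.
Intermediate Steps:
Q(x, O) = -⅕
(Q(-8, k(-2, 4)) + 117)² = (-⅕ + 117)² = (584/5)² = 341056/25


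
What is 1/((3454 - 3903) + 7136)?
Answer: 1/6687 ≈ 0.00014954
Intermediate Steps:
1/((3454 - 3903) + 7136) = 1/(-449 + 7136) = 1/6687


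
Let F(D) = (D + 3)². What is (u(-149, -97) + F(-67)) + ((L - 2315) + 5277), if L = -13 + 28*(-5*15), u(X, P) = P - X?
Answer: 4997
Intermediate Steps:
L = -2113 (L = -13 + 28*(-75) = -13 - 2100 = -2113)
F(D) = (3 + D)²
(u(-149, -97) + F(-67)) + ((L - 2315) + 5277) = ((-97 - 1*(-149)) + (3 - 67)²) + ((-2113 - 2315) + 5277) = ((-97 + 149) + (-64)²) + (-4428 + 5277) = (52 + 4096) + 849 = 4148 + 849 = 4997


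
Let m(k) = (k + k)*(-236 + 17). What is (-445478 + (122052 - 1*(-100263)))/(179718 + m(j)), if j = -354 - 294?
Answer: -223163/463542 ≈ -0.48143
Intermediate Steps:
j = -648
m(k) = -438*k (m(k) = (2*k)*(-219) = -438*k)
(-445478 + (122052 - 1*(-100263)))/(179718 + m(j)) = (-445478 + (122052 - 1*(-100263)))/(179718 - 438*(-648)) = (-445478 + (122052 + 100263))/(179718 + 283824) = (-445478 + 222315)/463542 = -223163*1/463542 = -223163/463542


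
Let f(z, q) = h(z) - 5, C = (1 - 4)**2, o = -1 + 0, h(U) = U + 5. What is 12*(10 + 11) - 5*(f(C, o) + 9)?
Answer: 162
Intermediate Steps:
h(U) = 5 + U
o = -1
C = 9 (C = (-3)**2 = 9)
f(z, q) = z (f(z, q) = (5 + z) - 5 = z)
12*(10 + 11) - 5*(f(C, o) + 9) = 12*(10 + 11) - 5*(9 + 9) = 12*21 - 5*18 = 252 - 90 = 162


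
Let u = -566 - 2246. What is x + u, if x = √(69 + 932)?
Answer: -2812 + √1001 ≈ -2780.4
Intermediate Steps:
x = √1001 ≈ 31.639
u = -2812
x + u = √1001 - 2812 = -2812 + √1001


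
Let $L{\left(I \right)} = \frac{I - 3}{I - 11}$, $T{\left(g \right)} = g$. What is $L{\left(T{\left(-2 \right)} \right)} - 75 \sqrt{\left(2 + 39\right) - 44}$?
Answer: $\frac{5}{13} - 75 i \sqrt{3} \approx 0.38462 - 129.9 i$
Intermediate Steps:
$L{\left(I \right)} = \frac{-3 + I}{-11 + I}$
$L{\left(T{\left(-2 \right)} \right)} - 75 \sqrt{\left(2 + 39\right) - 44} = \frac{-3 - 2}{-11 - 2} - 75 \sqrt{\left(2 + 39\right) - 44} = \frac{1}{-13} \left(-5\right) - 75 \sqrt{41 - 44} = \left(- \frac{1}{13}\right) \left(-5\right) - 75 \sqrt{-3} = \frac{5}{13} - 75 i \sqrt{3}$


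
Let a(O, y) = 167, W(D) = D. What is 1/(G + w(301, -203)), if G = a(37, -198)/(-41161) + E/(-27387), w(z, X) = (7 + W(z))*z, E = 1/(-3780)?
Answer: 4261104440460/395038453177889221 ≈ 1.0787e-5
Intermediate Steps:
E = -1/3780 ≈ -0.00026455
w(z, X) = z*(7 + z) (w(z, X) = (7 + z)*z = z*(7 + z))
G = -17288276459/4261104440460 (G = 167/(-41161) - 1/3780/(-27387) = 167*(-1/41161) - 1/3780*(-1/27387) = -167/41161 + 1/103522860 = -17288276459/4261104440460 ≈ -0.0040572)
1/(G + w(301, -203)) = 1/(-17288276459/4261104440460 + 301*(7 + 301)) = 1/(-17288276459/4261104440460 + 301*308) = 1/(-17288276459/4261104440460 + 92708) = 1/(395038453177889221/4261104440460) = 4261104440460/395038453177889221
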